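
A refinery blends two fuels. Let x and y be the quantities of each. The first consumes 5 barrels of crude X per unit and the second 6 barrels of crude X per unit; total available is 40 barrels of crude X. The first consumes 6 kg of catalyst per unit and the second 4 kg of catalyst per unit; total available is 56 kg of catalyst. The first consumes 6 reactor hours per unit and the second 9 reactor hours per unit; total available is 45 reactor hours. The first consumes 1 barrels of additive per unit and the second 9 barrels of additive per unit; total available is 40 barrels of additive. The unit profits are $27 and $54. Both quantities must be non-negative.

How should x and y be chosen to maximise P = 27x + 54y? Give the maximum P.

x = 1, y = 13/3, maximum P = 261

At the optimal vertex, 6x + 9y = 45 and x + 9y = 40.
Solving simultaneously gives x = 1, y = 13/3.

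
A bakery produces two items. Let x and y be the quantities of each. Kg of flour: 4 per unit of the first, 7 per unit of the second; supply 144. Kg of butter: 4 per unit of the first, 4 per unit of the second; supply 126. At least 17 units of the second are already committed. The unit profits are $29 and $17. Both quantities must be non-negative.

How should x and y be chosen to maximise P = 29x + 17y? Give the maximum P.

x = 25/4, y = 17, maximum P = 1881/4

Vertices and P = 29x + 17y:
  (0, 144/7) → P = 2448/7
  (0, 17) → P = 289
  (25/4, 17) → P = 1881/4

At the optimal vertex, 4x + 7y = 144 and y = 17.
Solving simultaneously gives x = 25/4, y = 17.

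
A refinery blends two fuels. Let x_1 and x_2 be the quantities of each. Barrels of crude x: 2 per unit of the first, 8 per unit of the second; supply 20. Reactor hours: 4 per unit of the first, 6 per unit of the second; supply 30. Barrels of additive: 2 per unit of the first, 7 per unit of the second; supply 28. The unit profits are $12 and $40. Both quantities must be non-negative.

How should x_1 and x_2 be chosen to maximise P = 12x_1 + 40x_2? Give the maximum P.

x_1 = 6, x_2 = 1, maximum P = 112

Vertices and P = 12x_1 + 40x_2:
  (0, 0) → P = 0
  (0, 5/2) → P = 100
  (15/2, 0) → P = 90
  (6, 1) → P = 112

The optimum lies where 2x_1 + 8x_2 = 20 and 4x_1 + 6x_2 = 30.
Solving simultaneously gives x_1 = 6, x_2 = 1.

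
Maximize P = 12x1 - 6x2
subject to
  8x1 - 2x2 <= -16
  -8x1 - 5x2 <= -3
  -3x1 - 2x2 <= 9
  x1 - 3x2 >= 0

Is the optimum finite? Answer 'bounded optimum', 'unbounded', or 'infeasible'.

The boundaries 8x1 - 2x2 = -16 and -8x1 - 5x2 = -3 meet at (-37/28, 19/7), but that point violates x1 - 3x2 ≥ 0. Every candidate vertex is excluded by some other constraint, so the feasible region is empty.

infeasible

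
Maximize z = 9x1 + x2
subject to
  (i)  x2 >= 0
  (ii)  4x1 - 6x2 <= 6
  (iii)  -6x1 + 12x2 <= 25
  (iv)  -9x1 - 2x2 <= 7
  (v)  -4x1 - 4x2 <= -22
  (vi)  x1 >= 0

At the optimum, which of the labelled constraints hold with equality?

(ii) and (iii)

Extreme points and z = 9x1 + x2:
  (37/2, 34/3) → z = 1067/6
  (39/10, 8/5) → z = 367/10
  (41/18, 29/9) → z = 427/18

The maximum is at (37/2, 34/3). Substituting into each constraint, equality holds for (ii) and (iii); the remaining constraints have slack.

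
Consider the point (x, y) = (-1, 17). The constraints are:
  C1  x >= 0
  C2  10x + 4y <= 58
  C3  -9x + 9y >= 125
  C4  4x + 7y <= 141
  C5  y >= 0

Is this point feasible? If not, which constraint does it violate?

not feasible — violates C1

Constraint C1: x = -1, which is not ≥ 0. All other constraints are satisfied.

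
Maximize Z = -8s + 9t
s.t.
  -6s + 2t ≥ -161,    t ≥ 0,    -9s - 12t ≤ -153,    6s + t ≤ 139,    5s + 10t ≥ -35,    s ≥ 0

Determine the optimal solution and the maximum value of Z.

s = 0, t = 139, maximum Z = 1251

Extreme points and Z = -8s + 9t:
  (17, 0) → Z = -136
  (139/6, 0) → Z = -556/3
  (0, 51/4) → Z = 459/4
  (0, 139) → Z = 1251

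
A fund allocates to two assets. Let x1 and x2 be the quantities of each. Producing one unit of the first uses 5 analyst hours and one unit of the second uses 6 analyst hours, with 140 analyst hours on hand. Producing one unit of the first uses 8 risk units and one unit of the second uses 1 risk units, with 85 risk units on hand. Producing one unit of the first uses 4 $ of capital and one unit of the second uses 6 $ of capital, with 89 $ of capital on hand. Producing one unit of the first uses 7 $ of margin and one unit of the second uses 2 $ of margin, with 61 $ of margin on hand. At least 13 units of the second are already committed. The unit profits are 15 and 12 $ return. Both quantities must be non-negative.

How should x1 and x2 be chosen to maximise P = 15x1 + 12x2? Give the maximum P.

x1 = 11/4, x2 = 13, maximum P = 789/4

Vertices and P = 15x1 + 12x2:
  (0, 89/6) → P = 178
  (0, 13) → P = 156
  (11/4, 13) → P = 789/4

The binding constraints are 4x1 + 6x2 = 89 and x2 = 13.
Solving simultaneously gives x1 = 11/4, x2 = 13.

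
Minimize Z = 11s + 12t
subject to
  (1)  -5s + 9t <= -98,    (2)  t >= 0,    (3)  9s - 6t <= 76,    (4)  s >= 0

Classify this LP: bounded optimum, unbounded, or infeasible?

The boundaries -5s + 9t = -98 and t = 0 meet at (98/5, 0), but that point violates 9s - 6t ≤ 76. Every candidate vertex is excluded by some other constraint, so the feasible region is empty.

infeasible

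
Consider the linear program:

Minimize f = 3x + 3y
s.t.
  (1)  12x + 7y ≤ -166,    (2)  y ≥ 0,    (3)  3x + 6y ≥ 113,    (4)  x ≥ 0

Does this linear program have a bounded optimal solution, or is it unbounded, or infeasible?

The boundaries 12x + 7y = -166 and 3x + 6y = 113 meet at (-1787/51, 618/17), but that point violates x ≥ 0. Every candidate vertex is excluded by some other constraint, so the feasible region is empty.

infeasible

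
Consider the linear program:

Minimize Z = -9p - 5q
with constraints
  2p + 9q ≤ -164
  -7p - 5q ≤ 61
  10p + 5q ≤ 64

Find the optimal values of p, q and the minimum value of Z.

Feasible corners and Z = -9p - 5q:
  (271/53, -1026/53) → Z = 2691/53
  (349/20, -221/10) → Z = -931/20
  (125/3, -1058/15) → Z = -67/3

p = 349/20, q = -221/10, minimum Z = -931/20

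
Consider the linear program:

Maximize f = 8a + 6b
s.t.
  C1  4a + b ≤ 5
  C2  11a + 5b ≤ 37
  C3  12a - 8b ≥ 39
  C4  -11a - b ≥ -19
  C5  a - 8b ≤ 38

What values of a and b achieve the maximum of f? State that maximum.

Feasible corners and f = 8a + 6b:
  (79/44, -24/11) → f = 14/11
  (2, -3) → f = -2
  (1/11, -417/88) → f = -1219/44
  (190/89, -399/89) → f = -874/89

The binding constraints are 4a + b = 5 and 12a - 8b = 39.
Solving simultaneously gives a = 79/44, b = -24/11.

a = 79/44, b = -24/11, maximum f = 14/11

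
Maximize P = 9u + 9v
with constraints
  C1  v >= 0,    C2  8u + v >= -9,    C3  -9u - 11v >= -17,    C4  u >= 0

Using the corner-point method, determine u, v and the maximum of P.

u = 17/9, v = 0, maximum P = 17

Feasible corners and P = 9u + 9v:
  (17/9, 0) → P = 17
  (0, 0) → P = 0
  (0, 17/11) → P = 153/11

At the optimal vertex, v = 0 and -9u - 11v = -17.
Solving simultaneously gives u = 17/9, v = 0.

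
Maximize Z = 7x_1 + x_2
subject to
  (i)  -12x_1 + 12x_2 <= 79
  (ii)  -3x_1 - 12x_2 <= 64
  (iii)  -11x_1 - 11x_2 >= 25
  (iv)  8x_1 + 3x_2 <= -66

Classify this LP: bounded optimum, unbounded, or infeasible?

bounded optimum

Feasible corners and Z = 7x_1 + x_2:
  (-143/15, -59/20) → Z = -4181/60
  (-343/44, -40/33) → Z = -7363/132
  (-200/29, -314/87) → Z = -4514/87
The feasible region has finitely many vertices and no improving ray; the maximum is -4514/87 at (-200/29, -314/87).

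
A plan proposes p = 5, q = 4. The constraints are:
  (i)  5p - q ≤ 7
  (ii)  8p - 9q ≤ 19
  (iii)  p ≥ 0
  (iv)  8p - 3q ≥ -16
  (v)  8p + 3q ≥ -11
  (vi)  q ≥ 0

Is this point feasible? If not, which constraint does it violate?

not feasible — violates (i)

Constraint (i): 5p - q = 21, which is not ≤ 7. All other constraints are satisfied.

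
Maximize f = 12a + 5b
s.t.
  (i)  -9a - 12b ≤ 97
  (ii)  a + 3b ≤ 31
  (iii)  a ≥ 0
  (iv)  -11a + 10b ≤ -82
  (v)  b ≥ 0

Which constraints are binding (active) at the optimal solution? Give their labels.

(ii) and (v)

Feasible corners and f = 12a + 5b:
  (556/43, 259/43) → f = 7967/43
  (31, 0) → f = 372
  (82/11, 0) → f = 984/11

The maximum is at (31, 0). Substituting into each constraint, equality holds for (ii) and (v); the remaining constraints have slack.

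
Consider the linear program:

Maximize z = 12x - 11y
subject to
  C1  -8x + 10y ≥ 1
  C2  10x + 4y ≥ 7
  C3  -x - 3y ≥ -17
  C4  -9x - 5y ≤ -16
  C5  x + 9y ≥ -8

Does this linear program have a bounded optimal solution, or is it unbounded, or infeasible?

bounded optimum

Corner points and z = 12x - 11y:
  (167/34, 137/34) → z = 497/34
  (31/26, 137/130) → z = 353/130
  (-37/22, 137/22) → z = -1951/22
The feasible region has finitely many vertices and no improving ray; the maximum is 497/34 at (167/34, 137/34).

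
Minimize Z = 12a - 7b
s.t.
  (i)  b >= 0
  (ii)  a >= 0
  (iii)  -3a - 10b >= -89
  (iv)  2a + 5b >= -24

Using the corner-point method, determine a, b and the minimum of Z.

a = 0, b = 89/10, minimum Z = -623/10

Feasible corners and Z = 12a - 7b:
  (0, 0) → Z = 0
  (89/3, 0) → Z = 356
  (0, 89/10) → Z = -623/10

At the optimal vertex, a = 0 and -3a - 10b = -89.
Solving simultaneously gives a = 0, b = 89/10.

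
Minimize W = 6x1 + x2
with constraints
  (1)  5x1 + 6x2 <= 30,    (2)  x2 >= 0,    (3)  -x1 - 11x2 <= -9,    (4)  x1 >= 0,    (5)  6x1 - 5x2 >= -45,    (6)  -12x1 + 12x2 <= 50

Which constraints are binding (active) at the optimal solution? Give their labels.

Corner points and W = 6x1 + x2:
  (276/49, 15/49) → W = 1671/49
  (5/11, 305/66) → W = 485/66
  (0, 9/11) → W = 9/11
  (0, 25/6) → W = 25/6

The minimum is at (0, 9/11). Substituting into each constraint, equality holds for (3) and (4); the remaining constraints have slack.

(3) and (4)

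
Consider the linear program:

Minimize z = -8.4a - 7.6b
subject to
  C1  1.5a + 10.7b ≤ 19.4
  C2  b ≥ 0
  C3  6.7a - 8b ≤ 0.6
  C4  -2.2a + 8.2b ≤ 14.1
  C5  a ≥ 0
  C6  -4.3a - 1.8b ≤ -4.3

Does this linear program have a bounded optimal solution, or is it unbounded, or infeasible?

bounded optimum

Corner points and z = -8.4a - 7.6b:
  (16162/8369, 12908/8369) → z = -1169308/41845
  (1109/4331, 7697/4331) → z = -339064/21655
  (1774/2323, 2623/4646) → z = -24869/2323
The feasible region has finitely many vertices and no improving ray; the minimum is -1169308/41845 at (16162/8369, 12908/8369).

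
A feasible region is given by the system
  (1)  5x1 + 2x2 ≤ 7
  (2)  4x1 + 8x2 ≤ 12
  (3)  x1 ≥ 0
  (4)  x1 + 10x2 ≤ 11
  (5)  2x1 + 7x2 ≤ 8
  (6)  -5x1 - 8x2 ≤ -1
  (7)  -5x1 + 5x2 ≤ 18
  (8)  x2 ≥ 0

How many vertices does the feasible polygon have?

Intersecting each pair of boundary lines and keeping only the points that satisfy every inequality leaves:
  (33/31, 26/31)
  (7/5, 0)
  (0, 11/10)
  (0, 1/8)
  (3/13, 14/13)
  (1/5, 0)

6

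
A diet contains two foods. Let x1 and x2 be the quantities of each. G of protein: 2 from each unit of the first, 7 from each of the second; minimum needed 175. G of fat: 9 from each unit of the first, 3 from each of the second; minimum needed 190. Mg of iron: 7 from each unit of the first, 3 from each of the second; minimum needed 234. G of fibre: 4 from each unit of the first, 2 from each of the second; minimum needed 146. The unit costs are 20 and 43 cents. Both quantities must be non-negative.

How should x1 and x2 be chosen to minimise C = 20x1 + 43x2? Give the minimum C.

Extreme points and C = 20x1 + 43x2:
  (0, 78) → C = 3354
  (175/2, 0) → C = 1750
  (28, 17) → C = 1291
  (15, 43) → C = 2149
The feasible region is unbounded (it extends along (0, 1), (1, 0)), but C strictly increases along every unbounded feasible direction, so there is no improving ray and the minimum is attained at a vertex.

At the optimal vertex, 2x1 + 7x2 = 175 and 4x1 + 2x2 = 146.
Solving simultaneously gives x1 = 28, x2 = 17.

x1 = 28, x2 = 17, minimum C = 1291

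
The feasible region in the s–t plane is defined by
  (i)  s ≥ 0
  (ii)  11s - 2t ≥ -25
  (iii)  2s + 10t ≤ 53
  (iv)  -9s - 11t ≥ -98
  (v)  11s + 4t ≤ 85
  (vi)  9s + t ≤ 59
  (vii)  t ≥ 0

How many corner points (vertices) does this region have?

5

Of the 21 pairwise boundary intersections, those satisfying every inequality are:
  (0, 53/10)
  (0, 0)
  (397/68, 281/68)
  (551/90, 39/10)
  (59/9, 0)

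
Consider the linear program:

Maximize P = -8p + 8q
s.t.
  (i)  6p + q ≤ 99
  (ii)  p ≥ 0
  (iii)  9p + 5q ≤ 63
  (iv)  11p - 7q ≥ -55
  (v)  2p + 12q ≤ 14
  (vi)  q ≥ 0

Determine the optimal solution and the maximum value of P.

p = 0, q = 7/6, maximum P = 28/3

Corner points and P = -8p + 8q:
  (0, 7/6) → P = 28/3
  (0, 0) → P = 0
  (7, 0) → P = -56

The binding constraints are p = 0 and 2p + 12q = 14.
Solving simultaneously gives p = 0, q = 7/6.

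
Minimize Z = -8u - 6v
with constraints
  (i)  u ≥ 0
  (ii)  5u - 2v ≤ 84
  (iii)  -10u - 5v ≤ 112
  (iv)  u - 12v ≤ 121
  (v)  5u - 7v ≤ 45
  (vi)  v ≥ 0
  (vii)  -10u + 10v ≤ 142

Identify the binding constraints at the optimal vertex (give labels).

(ii) and (vii)

Feasible corners and Z = -8u - 6v:
  (0, 0) → Z = 0
  (0, 71/5) → Z = -426/5
  (498/25, 39/5) → Z = -5154/25
  (562/15, 155/3) → Z = -9146/15
  (9, 0) → Z = -72

The minimum is at (562/15, 155/3). Substituting into each constraint, equality holds for (ii) and (vii); the remaining constraints have slack.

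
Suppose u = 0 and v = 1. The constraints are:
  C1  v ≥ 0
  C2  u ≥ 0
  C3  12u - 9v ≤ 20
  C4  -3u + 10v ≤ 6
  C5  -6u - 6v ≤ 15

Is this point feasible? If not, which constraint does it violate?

not feasible — violates C4

Constraint C4: -3u + 10v = 10, which is not ≤ 6. All other constraints are satisfied.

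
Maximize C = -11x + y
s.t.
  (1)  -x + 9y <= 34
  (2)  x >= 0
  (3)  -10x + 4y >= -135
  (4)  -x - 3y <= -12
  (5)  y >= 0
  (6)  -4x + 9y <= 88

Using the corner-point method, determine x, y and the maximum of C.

Extreme points and C = -11x + y:
  (1351/86, 475/86) → C = -7193/43
  (1/2, 23/6) → C = -5/3
  (27/2, 0) → C = -297/2
  (12, 0) → C = -132

The optimum lies where -x + 9y = 34 and -x - 3y = -12.
Solving simultaneously gives x = 1/2, y = 23/6.

x = 1/2, y = 23/6, maximum C = -5/3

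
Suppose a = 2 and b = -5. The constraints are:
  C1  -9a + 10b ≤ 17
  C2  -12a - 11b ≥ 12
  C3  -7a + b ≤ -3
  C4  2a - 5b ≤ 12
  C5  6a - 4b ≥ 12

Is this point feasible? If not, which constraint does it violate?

Constraint C4: 2a - 5b = 29, which is not ≤ 12. All other constraints are satisfied.

not feasible — violates C4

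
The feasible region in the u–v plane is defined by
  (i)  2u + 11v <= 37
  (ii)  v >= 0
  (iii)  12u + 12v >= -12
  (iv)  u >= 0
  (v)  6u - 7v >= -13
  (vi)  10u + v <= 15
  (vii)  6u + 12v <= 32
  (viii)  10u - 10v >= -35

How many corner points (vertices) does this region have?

5

Of the 28 pairwise boundary intersections, those satisfying every inequality are:
  (0, 0)
  (3/2, 0)
  (0, 13/7)
  (34/57, 45/19)
  (74/57, 115/57)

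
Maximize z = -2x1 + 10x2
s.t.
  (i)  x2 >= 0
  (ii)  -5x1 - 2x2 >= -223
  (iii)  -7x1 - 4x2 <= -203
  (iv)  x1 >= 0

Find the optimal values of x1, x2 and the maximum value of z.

x1 = 0, x2 = 223/2, maximum z = 1115

Feasible corners and z = -2x1 + 10x2:
  (223/5, 0) → z = -446/5
  (29, 0) → z = -58
  (0, 223/2) → z = 1115
  (0, 203/4) → z = 1015/2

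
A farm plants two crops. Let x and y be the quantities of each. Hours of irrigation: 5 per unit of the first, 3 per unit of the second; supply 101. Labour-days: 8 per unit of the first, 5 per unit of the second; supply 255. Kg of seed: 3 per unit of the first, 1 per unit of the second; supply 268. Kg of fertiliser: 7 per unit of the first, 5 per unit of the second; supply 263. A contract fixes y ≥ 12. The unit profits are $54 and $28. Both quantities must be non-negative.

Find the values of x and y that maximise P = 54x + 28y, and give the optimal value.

Feasible corners and P = 54x + 28y:
  (0, 101/3) → P = 2828/3
  (0, 12) → P = 336
  (13, 12) → P = 1038

At the optimal vertex, 5x + 3y = 101 and y = 12.
Solving simultaneously gives x = 13, y = 12.

x = 13, y = 12, maximum P = 1038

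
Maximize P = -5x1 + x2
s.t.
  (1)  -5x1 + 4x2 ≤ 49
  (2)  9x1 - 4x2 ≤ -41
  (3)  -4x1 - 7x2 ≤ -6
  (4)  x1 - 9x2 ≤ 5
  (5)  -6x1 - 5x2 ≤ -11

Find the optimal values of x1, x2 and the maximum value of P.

Extreme points and P = -5x1 + x2:
  (2, 59/4) → P = 19/4
  (-201/49, 349/49) → P = 1354/49
  (-7/3, 5) → P = 50/3

x1 = -201/49, x2 = 349/49, maximum P = 1354/49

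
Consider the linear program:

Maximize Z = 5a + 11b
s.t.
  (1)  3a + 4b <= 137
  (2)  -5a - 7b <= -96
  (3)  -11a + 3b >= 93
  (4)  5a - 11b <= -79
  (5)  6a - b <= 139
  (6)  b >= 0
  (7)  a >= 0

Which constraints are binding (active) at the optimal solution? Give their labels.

(1) and (7)

Corner points and Z = 5a + 11b:
  (39/53, 1786/53) → Z = 19841/53
  (0, 137/4) → Z = 1507/4
  (0, 31) → Z = 341

The maximum is at (0, 137/4). Substituting into each constraint, equality holds for (1) and (7); the remaining constraints have slack.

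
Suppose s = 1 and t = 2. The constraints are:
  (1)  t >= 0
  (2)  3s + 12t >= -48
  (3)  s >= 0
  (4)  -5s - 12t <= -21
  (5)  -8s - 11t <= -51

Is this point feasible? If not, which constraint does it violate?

not feasible — violates (5)

Constraint (5): -8s - 11t = -30, which is not ≤ -51. All other constraints are satisfied.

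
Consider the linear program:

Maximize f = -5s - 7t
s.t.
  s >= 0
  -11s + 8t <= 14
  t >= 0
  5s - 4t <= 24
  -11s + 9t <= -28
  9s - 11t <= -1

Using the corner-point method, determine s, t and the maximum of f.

Vertices and f = -5s - 7t:
  (104, 124) → f = -1388
  (268/19, 221/19) → f = -2887/19
  (317/40, 263/40) → f = -1713/20

The binding constraints are -11s + 9t = -28 and 9s - 11t = -1.
Solving simultaneously gives s = 317/40, t = 263/40.

s = 317/40, t = 263/40, maximum f = -1713/20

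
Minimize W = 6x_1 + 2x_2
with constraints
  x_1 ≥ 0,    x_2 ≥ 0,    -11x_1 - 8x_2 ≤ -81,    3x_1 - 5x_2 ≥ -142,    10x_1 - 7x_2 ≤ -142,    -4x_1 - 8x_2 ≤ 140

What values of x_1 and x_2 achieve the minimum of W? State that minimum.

Extreme points and W = 6x_1 + 2x_2:
  (0, 142/5) → W = 284/5
  (0, 142/7) → W = 284/7
  (284/29, 994/29) → W = 3692/29

The optimum lies where x_1 = 0 and 10x_1 - 7x_2 = -142.
Solving simultaneously gives x_1 = 0, x_2 = 142/7.

x_1 = 0, x_2 = 142/7, minimum W = 284/7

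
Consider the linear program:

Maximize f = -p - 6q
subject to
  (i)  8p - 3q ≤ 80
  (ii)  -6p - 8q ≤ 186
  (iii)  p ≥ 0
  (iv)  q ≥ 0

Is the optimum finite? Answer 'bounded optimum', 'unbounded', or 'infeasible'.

bounded optimum

Corner points and f = -p - 6q:
  (10, 0) → f = -10
  (0, 0) → f = 0
The feasible region has finitely many vertices and no improving ray; the maximum is 0 at (0, 0).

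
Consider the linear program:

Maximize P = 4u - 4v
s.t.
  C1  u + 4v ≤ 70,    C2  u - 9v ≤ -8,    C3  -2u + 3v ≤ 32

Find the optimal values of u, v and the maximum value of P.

u = 46, v = 6, maximum P = 160

Vertices and P = 4u - 4v:
  (46, 6) → P = 160
  (82/11, 172/11) → P = -360/11
  (-88/5, -16/15) → P = -992/15

At the optimal vertex, u + 4v = 70 and u - 9v = -8.
Solving simultaneously gives u = 46, v = 6.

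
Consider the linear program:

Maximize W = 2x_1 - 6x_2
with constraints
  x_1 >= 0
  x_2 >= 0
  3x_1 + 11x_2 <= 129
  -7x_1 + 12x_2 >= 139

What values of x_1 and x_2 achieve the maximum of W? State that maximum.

x_1 = 0, x_2 = 139/12, maximum W = -139/2

Feasible corners and W = 2x_1 - 6x_2:
  (0, 129/11) → W = -774/11
  (0, 139/12) → W = -139/2
  (19/113, 1320/113) → W = -7882/113

The optimum lies where x_1 = 0 and -7x_1 + 12x_2 = 139.
Solving simultaneously gives x_1 = 0, x_2 = 139/12.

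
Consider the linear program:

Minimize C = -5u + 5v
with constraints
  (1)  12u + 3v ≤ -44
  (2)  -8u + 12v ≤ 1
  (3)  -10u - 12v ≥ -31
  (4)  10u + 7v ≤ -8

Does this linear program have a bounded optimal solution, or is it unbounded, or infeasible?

From the feasible point (-177/56, -85/42), moving in the direction (3, -12) keeps every constraint satisfied while C decreases without bound.

unbounded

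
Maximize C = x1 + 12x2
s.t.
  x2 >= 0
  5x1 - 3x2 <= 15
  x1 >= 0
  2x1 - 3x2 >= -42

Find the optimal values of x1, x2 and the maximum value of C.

x1 = 19, x2 = 80/3, maximum C = 339

Corner points and C = x1 + 12x2:
  (3, 0) → C = 3
  (0, 0) → C = 0
  (19, 80/3) → C = 339
  (0, 14) → C = 168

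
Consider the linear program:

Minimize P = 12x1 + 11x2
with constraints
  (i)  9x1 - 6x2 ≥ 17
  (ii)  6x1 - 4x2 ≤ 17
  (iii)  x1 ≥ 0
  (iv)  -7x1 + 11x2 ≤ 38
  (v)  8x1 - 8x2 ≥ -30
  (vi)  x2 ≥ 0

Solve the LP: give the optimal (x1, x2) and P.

The optimum lies where 9x1 - 6x2 = 17 and x2 = 0.
Solving simultaneously gives x1 = 17/9, x2 = 0.

x1 = 17/9, x2 = 0, minimum P = 68/3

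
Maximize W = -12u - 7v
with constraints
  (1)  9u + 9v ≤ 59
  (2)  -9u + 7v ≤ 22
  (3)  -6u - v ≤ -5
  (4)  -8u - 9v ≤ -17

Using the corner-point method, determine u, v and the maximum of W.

Extreme points and W = -12u - 7v:
  (215/144, 81/16) → W = -2561/48
  (42, -319/9) → W = -2303/9
  (13/51, 59/17) → W = -465/17
  (14/23, 31/23) → W = -385/23

The optimum lies where -6u - v = -5 and -8u - 9v = -17.
Solving simultaneously gives u = 14/23, v = 31/23.

u = 14/23, v = 31/23, maximum W = -385/23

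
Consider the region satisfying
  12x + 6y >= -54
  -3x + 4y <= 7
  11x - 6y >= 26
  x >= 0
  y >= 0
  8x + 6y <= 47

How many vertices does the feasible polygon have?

Intersecting each pair of boundary lines and keeping only the points that satisfy every inequality leaves:
  (26/11, 0)
  (73/19, 103/38)
  (47/8, 0)

3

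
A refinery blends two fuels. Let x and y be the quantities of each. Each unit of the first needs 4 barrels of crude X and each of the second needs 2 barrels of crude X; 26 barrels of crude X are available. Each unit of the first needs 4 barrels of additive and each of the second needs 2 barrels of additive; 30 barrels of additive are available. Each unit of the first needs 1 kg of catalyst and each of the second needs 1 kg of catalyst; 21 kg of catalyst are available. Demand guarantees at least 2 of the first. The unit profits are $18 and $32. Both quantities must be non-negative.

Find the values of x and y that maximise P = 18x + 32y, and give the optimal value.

Vertices and P = 18x + 32y:
  (13/2, 0) → P = 117
  (2, 0) → P = 36
  (2, 9) → P = 324

The binding constraints are 4x + 2y = 26 and x = 2.
Solving simultaneously gives x = 2, y = 9.

x = 2, y = 9, maximum P = 324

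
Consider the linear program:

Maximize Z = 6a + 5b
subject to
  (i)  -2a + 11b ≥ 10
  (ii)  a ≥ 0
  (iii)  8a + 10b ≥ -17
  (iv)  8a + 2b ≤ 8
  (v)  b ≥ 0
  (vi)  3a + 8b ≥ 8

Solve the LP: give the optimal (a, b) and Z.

Extreme points and Z = 6a + 5b:
  (17/23, 24/23) → Z = 222/23
  (8/49, 46/49) → Z = 278/49
  (0, 4) → Z = 20
  (0, 1) → Z = 5

a = 0, b = 4, maximum Z = 20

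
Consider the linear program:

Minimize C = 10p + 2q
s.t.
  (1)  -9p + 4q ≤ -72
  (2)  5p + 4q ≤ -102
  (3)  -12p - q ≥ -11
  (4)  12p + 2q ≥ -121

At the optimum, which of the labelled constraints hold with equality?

Extreme points and C = 10p + 2q:
  (-15/7, -639/28) → C = -939/14
  (-170/33, -651/22) → C = -3653/33
  (146/43, -1279/43) → C = -1098/43
  (143/12, -132) → C = -869/6

The minimum is at (143/12, -132). Substituting into each constraint, equality holds for (3) and (4); the remaining constraints have slack.

(3) and (4)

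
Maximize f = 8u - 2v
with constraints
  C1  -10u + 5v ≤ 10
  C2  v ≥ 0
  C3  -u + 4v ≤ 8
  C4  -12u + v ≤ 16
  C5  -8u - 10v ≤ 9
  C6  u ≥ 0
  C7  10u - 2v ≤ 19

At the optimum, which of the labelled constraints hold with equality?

C2 and C7

Vertices and f = 8u - 2v:
  (0, 2) → f = -4
  (0, 0) → f = 0
  (19/10, 0) → f = 76/5
  (46/19, 99/38) → f = 269/19

The maximum is at (19/10, 0). Substituting into each constraint, equality holds for C2 and C7; the remaining constraints have slack.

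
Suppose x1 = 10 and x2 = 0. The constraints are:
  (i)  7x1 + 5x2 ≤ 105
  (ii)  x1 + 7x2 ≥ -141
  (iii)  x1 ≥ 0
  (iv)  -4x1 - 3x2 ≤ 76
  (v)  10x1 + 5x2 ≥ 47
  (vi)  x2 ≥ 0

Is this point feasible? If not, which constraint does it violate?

(i): 70 ≤ 105 ✓
(ii): 10 ≥ -141 ✓
(iii): 10 ≥ 0 ✓
(iv): -40 ≤ 76 ✓
(v): 100 ≥ 47 ✓
(vi): 0 ≥ 0 ✓

feasible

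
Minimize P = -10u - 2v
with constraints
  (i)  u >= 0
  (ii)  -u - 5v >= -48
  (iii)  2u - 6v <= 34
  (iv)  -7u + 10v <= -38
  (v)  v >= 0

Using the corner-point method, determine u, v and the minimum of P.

u = 229/8, v = 31/8, minimum P = -294

Corner points and P = -10u - 2v:
  (229/8, 31/8) → P = -294
  (134/9, 298/45) → P = -2432/15
  (17, 0) → P = -170
  (38/7, 0) → P = -380/7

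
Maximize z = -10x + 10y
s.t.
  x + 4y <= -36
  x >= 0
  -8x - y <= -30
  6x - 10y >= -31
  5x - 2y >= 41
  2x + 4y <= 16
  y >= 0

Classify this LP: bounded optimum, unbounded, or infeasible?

The boundaries x + 4y = -36 and -8x - y = -30 meet at (156/31, -318/31), but that point violates y ≥ 0. Every candidate vertex is excluded by some other constraint, so the feasible region is empty.

infeasible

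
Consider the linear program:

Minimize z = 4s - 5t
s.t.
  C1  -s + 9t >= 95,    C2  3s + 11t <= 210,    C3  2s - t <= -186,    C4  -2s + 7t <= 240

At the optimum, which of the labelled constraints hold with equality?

Vertices and z = 4s - 5t:
  (-1579/17, 4/17) → z = -6336/17
  (-1495/11, -50/11) → z = -5730/11
  (-177/2, 9) → z = -399

The minimum is at (-1495/11, -50/11). Substituting into each constraint, equality holds for C1 and C4; the remaining constraints have slack.

C1 and C4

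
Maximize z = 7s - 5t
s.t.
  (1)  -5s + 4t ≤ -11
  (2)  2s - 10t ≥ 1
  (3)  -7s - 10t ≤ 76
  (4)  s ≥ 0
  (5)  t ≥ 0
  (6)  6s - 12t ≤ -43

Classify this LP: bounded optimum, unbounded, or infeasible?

infeasible

The boundaries -5s + 4t = -11 and 2s - 10t = 1 meet at (53/21, 17/42), but that point violates 6s - 12t ≤ -43. Every candidate vertex is excluded by some other constraint, so the feasible region is empty.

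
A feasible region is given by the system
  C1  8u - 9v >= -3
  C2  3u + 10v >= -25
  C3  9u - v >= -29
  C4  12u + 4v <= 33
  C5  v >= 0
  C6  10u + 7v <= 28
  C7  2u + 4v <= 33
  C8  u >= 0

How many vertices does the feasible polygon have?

Pairwise boundary intersections that survive every other constraint:
  (231/146, 127/73)
  (0, 1/3)
  (11/4, 0)
  (119/44, 3/22)
  (0, 0)

5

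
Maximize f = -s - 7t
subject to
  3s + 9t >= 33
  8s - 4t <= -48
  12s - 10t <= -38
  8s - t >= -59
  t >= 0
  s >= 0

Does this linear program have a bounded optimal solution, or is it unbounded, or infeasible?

bounded optimum

Vertices and f = -s - 7t:
  (0, 12) → f = -84
  (0, 59) → f = -413
The feasible region has finitely many vertices and no improving ray; the maximum is -84 at (0, 12).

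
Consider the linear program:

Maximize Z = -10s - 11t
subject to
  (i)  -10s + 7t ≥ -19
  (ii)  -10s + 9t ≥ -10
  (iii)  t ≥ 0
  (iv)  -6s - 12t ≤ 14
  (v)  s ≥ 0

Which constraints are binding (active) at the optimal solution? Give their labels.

(iii) and (v)

Feasible corners and Z = -10s - 11t:
  (101/20, 9/2) → Z = -100
  (1, 0) → Z = -10
  (0, 0) → Z = 0
The feasible region is unbounded (it extends along (0, 1), (7, 10)), but Z strictly decreases along every unbounded feasible direction, so there is no improving ray and the maximum is attained at a vertex.

The maximum is at (0, 0). Substituting into each constraint, equality holds for (iii) and (v); the remaining constraints have slack.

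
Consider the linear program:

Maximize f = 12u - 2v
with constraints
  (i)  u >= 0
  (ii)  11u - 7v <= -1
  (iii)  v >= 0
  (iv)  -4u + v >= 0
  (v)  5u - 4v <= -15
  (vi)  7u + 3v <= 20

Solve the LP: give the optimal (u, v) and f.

u = 35/43, v = 205/43, maximum f = 10/43

Vertices and f = 12u - 2v:
  (0, 15/4) → f = -15/2
  (0, 20/3) → f = -40/3
  (35/43, 205/43) → f = 10/43

The optimum lies where 5u - 4v = -15 and 7u + 3v = 20.
Solving simultaneously gives u = 35/43, v = 205/43.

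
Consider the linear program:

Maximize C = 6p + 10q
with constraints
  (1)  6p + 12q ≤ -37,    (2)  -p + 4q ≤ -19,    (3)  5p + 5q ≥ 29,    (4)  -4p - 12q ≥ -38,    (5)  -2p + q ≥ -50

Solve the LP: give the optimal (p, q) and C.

Extreme points and C = 6p + 10q:
  (533/30, -359/30) → C = -196/15
  (563/30, -187/15) → C = -181/15
  (93/5, -64/5) → C = -82/5

p = 563/30, q = -187/15, maximum C = -181/15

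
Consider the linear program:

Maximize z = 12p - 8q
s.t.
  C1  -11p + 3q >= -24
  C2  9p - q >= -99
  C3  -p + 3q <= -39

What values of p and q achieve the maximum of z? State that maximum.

p = -321/16, q = -1305/16, maximum z = 1647/4

The binding constraints are -11p + 3q = -24 and 9p - q = -99.
Solving simultaneously gives p = -321/16, q = -1305/16.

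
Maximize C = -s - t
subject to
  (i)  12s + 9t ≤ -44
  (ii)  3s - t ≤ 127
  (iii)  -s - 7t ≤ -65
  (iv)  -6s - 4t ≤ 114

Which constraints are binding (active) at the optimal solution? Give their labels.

Vertices and C = -s - t:
  (-893/75, 824/75) → C = 23/25
  (-425/3, 184) → C = -127/3
  (-529/19, 252/19) → C = 277/19

The maximum is at (-529/19, 252/19). Substituting into each constraint, equality holds for (iii) and (iv); the remaining constraints have slack.

(iii) and (iv)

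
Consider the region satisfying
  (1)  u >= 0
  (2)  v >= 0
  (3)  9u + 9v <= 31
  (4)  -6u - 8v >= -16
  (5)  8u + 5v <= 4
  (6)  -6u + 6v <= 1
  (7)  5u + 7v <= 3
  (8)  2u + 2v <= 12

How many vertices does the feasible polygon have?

5

The feasible vertices (each the meet of two boundaries and inside every other half-plane) are:
  (0, 0)
  (0, 1/6)
  (1/2, 0)
  (13/31, 4/31)
  (11/72, 23/72)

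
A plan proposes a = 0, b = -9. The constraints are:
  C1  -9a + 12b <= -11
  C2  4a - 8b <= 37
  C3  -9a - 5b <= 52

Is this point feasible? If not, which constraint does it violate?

not feasible — violates C2

Constraint C2: 4a - 8b = 72, which is not ≤ 37. All other constraints are satisfied.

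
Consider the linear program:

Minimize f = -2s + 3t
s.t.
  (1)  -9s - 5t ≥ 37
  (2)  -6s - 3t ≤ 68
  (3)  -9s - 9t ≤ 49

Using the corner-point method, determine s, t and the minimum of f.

Extreme points and f = -2s + 3t:
  (-229/3, 130) → f = 1628/3
  (-22/9, -3) → f = -37/9
  (-155/9, 106/9) → f = 628/9

At the optimal vertex, -9s - 5t = 37 and -9s - 9t = 49.
Solving simultaneously gives s = -22/9, t = -3.

s = -22/9, t = -3, minimum f = -37/9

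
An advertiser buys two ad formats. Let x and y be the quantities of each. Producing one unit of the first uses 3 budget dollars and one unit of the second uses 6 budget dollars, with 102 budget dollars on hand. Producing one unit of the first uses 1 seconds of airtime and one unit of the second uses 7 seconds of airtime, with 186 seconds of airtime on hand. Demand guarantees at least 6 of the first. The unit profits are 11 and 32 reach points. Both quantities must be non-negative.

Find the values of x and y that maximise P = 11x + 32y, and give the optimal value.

x = 6, y = 14, maximum P = 514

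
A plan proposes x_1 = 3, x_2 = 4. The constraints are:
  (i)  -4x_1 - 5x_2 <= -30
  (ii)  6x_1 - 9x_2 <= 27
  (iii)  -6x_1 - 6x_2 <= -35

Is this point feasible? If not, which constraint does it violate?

(i): -32 ≤ -30 ✓
(ii): -18 ≤ 27 ✓
(iii): -42 ≤ -35 ✓

feasible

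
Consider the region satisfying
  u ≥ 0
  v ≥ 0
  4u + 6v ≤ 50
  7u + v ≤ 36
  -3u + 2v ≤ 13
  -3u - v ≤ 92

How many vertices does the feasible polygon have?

5

Intersecting each pair of boundary lines and keeping only the points that satisfy every inequality leaves:
  (0, 0)
  (0, 13/2)
  (36/7, 0)
  (83/19, 103/19)
  (11/13, 101/13)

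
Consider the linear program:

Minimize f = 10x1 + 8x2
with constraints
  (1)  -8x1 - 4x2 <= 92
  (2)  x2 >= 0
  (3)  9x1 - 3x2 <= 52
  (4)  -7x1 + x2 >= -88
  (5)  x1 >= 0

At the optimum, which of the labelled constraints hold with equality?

(2) and (5)

Vertices and f = 10x1 + 8x2:
  (52/9, 0) → f = 520/9
  (0, 0) → f = 0
  (53/3, 107/3) → f = 462
The feasible region is unbounded (it extends along (0, 1), (1, 7)), but f strictly increases along every unbounded feasible direction, so there is no improving ray and the minimum is attained at a vertex.

The minimum is at (0, 0). Substituting into each constraint, equality holds for (2) and (5); the remaining constraints have slack.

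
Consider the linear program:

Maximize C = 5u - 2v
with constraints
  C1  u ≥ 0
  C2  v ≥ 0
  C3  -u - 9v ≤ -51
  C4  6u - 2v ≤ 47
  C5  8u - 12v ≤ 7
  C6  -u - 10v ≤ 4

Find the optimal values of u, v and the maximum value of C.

u = 275/28, v = 167/28, maximum C = 1041/28

The feasible region is unbounded (it extends along (0, 1), (1, 3)), but C strictly decreases along every unbounded feasible direction, so there is no improving ray and the maximum is attained at a vertex.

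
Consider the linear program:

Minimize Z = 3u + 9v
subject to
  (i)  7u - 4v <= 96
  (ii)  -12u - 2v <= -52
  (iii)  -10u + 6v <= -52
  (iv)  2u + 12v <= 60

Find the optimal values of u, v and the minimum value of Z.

u = 200/31, v = -394/31, minimum Z = -2946/31

Corner points and Z = 3u + 9v:
  (200/31, -394/31) → Z = -2946/31
  (348/23, 57/23) → Z = 1557/23
  (104/23, -26/23) → Z = 78/23
  (82/11, 124/33) → Z = 618/11

The optimum lies where 7u - 4v = 96 and -12u - 2v = -52.
Solving simultaneously gives u = 200/31, v = -394/31.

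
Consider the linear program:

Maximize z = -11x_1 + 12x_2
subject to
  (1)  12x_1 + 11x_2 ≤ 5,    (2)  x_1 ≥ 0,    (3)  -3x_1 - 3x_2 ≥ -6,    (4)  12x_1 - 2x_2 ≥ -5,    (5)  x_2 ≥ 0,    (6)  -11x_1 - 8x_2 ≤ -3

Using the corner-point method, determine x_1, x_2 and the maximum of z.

x_1 = 0, x_2 = 5/11, maximum z = 60/11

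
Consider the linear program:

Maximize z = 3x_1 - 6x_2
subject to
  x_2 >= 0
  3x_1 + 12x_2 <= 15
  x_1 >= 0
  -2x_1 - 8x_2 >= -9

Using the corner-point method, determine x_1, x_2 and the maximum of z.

x_1 = 9/2, x_2 = 0, maximum z = 27/2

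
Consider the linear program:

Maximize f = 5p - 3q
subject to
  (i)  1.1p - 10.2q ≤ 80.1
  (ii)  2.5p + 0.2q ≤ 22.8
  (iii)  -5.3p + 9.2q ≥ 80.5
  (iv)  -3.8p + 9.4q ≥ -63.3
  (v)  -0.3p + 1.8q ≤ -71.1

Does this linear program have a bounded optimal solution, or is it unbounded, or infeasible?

infeasible

The boundaries 1.1p - 10.2q = 80.1 and -5.3p + 9.2q = 80.5 meet at (-77901/2197, -25654/2197), but that point violates -0.3p + 1.8q ≤ -71.1. Every candidate vertex is excluded by some other constraint, so the feasible region is empty.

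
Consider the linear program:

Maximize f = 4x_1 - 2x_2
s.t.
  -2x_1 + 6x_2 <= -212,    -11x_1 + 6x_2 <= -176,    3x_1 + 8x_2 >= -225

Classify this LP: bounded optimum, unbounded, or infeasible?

From the feasible point (173/17, -543/17), moving in the direction (6, 2) keeps every constraint satisfied while f increases without bound.

unbounded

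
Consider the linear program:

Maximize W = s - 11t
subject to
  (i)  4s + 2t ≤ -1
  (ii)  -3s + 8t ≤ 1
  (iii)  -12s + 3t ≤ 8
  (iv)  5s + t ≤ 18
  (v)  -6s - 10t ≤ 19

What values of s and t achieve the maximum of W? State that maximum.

Feasible corners and W = s - 11t:
  (-5/19, 1/38) → W = -21/38
  (1, -5/2) → W = 57/2
  (-61/87, -4/29) → W = 71/87
  (-137/138, -30/23) → W = 1843/138

The binding constraints are 4s + 2t = -1 and -6s - 10t = 19.
Solving simultaneously gives s = 1, t = -5/2.

s = 1, t = -5/2, maximum W = 57/2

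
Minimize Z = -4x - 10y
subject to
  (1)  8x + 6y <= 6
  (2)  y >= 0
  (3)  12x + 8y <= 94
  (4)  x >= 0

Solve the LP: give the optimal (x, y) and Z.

x = 0, y = 1, minimum Z = -10

Extreme points and Z = -4x - 10y:
  (3/4, 0) → Z = -3
  (0, 1) → Z = -10
  (0, 0) → Z = 0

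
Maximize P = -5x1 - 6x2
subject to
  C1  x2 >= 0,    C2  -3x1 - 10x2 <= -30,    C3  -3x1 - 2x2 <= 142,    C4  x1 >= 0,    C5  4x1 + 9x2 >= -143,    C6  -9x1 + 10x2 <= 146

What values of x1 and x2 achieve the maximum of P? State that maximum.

x1 = 0, x2 = 3, maximum P = -18

Corner points and P = -5x1 - 6x2:
  (10, 0) → P = -50
  (0, 3) → P = -18
  (0, 73/5) → P = -438/5
The feasible region is unbounded (it extends along (10, 9), (1, 0)), but P strictly decreases along every unbounded feasible direction, so there is no improving ray and the maximum is attained at a vertex.

At the optimal vertex, -3x1 - 10x2 = -30 and x1 = 0.
Solving simultaneously gives x1 = 0, x2 = 3.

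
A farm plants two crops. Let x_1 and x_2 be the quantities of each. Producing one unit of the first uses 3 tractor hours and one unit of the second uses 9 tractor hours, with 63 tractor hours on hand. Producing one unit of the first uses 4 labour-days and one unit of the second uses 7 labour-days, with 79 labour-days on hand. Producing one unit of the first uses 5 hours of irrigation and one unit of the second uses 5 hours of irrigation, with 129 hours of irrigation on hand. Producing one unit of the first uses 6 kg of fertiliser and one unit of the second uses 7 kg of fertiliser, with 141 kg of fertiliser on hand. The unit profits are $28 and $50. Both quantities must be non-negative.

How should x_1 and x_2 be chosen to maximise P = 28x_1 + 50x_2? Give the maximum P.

Vertices and P = 28x_1 + 50x_2:
  (0, 0) → P = 0
  (0, 7) → P = 350
  (79/4, 0) → P = 553
  (18, 1) → P = 554

At the optimal vertex, 3x_1 + 9x_2 = 63 and 4x_1 + 7x_2 = 79.
Solving simultaneously gives x_1 = 18, x_2 = 1.

x_1 = 18, x_2 = 1, maximum P = 554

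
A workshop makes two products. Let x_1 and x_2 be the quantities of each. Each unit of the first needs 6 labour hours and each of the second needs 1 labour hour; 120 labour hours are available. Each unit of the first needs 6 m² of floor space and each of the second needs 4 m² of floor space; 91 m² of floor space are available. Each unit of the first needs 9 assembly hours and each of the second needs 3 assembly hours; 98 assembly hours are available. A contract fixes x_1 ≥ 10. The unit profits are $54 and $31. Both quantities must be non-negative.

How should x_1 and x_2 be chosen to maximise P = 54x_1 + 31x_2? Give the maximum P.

x_1 = 10, x_2 = 8/3, maximum P = 1868/3

At the optimal vertex, 9x_1 + 3x_2 = 98 and x_1 = 10.
Solving simultaneously gives x_1 = 10, x_2 = 8/3.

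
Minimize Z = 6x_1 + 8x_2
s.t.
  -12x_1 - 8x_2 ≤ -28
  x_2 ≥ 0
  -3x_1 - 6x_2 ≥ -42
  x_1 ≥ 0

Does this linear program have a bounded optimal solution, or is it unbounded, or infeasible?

Vertices and Z = 6x_1 + 8x_2:
  (7/3, 0) → Z = 14
  (0, 7/2) → Z = 28
  (14, 0) → Z = 84
  (0, 7) → Z = 56
The feasible region has finitely many vertices and no improving ray; the minimum is 14 at (7/3, 0).

bounded optimum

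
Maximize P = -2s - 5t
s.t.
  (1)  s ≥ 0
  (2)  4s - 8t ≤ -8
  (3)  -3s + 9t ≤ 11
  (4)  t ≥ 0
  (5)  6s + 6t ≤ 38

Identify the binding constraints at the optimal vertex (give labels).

Extreme points and P = -2s - 5t:
  (0, 1) → P = -5
  (0, 11/9) → P = -55/9
  (4/3, 5/3) → P = -11

The maximum is at (0, 1). Substituting into each constraint, equality holds for (1) and (2); the remaining constraints have slack.

(1) and (2)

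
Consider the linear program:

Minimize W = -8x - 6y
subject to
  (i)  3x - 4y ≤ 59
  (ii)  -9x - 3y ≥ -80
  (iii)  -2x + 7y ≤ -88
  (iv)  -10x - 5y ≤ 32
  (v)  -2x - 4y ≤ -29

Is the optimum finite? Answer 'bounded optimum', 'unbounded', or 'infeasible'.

The boundaries 3x - 4y = 59 and -2x + 7y = -88 meet at (61/13, -146/13), but that point violates -2x - 4y ≤ -29. Every candidate vertex is excluded by some other constraint, so the feasible region is empty.

infeasible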